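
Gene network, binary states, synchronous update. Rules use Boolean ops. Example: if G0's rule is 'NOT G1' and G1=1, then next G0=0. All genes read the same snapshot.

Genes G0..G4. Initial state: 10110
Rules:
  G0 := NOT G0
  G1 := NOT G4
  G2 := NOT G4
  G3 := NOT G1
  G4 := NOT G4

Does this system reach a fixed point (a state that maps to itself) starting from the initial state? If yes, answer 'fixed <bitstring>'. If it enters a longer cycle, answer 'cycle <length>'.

Step 0: 10110
Step 1: G0=NOT G0=NOT 1=0 G1=NOT G4=NOT 0=1 G2=NOT G4=NOT 0=1 G3=NOT G1=NOT 0=1 G4=NOT G4=NOT 0=1 -> 01111
Step 2: G0=NOT G0=NOT 0=1 G1=NOT G4=NOT 1=0 G2=NOT G4=NOT 1=0 G3=NOT G1=NOT 1=0 G4=NOT G4=NOT 1=0 -> 10000
Step 3: G0=NOT G0=NOT 1=0 G1=NOT G4=NOT 0=1 G2=NOT G4=NOT 0=1 G3=NOT G1=NOT 0=1 G4=NOT G4=NOT 0=1 -> 01111
Cycle of length 2 starting at step 1 -> no fixed point

Answer: cycle 2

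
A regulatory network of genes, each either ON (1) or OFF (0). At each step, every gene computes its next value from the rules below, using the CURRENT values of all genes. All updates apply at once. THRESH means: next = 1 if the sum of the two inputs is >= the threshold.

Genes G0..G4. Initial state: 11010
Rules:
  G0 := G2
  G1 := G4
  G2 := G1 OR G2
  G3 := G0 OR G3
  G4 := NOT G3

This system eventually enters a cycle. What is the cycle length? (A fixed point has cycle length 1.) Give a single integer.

Answer: 1

Derivation:
Step 0: 11010
Step 1: G0=G2=0 G1=G4=0 G2=G1|G2=1|0=1 G3=G0|G3=1|1=1 G4=NOT G3=NOT 1=0 -> 00110
Step 2: G0=G2=1 G1=G4=0 G2=G1|G2=0|1=1 G3=G0|G3=0|1=1 G4=NOT G3=NOT 1=0 -> 10110
Step 3: G0=G2=1 G1=G4=0 G2=G1|G2=0|1=1 G3=G0|G3=1|1=1 G4=NOT G3=NOT 1=0 -> 10110
State from step 3 equals state from step 2 -> cycle length 1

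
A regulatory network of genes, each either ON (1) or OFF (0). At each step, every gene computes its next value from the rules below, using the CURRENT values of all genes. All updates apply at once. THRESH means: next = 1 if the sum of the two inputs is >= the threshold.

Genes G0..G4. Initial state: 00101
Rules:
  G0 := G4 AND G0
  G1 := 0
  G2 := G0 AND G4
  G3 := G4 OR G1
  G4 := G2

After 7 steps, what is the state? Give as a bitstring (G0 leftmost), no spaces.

Step 1: G0=G4&G0=1&0=0 G1=0(const) G2=G0&G4=0&1=0 G3=G4|G1=1|0=1 G4=G2=1 -> 00011
Step 2: G0=G4&G0=1&0=0 G1=0(const) G2=G0&G4=0&1=0 G3=G4|G1=1|0=1 G4=G2=0 -> 00010
Step 3: G0=G4&G0=0&0=0 G1=0(const) G2=G0&G4=0&0=0 G3=G4|G1=0|0=0 G4=G2=0 -> 00000
Step 4: G0=G4&G0=0&0=0 G1=0(const) G2=G0&G4=0&0=0 G3=G4|G1=0|0=0 G4=G2=0 -> 00000
Step 5: G0=G4&G0=0&0=0 G1=0(const) G2=G0&G4=0&0=0 G3=G4|G1=0|0=0 G4=G2=0 -> 00000
Step 6: G0=G4&G0=0&0=0 G1=0(const) G2=G0&G4=0&0=0 G3=G4|G1=0|0=0 G4=G2=0 -> 00000
Step 7: G0=G4&G0=0&0=0 G1=0(const) G2=G0&G4=0&0=0 G3=G4|G1=0|0=0 G4=G2=0 -> 00000

00000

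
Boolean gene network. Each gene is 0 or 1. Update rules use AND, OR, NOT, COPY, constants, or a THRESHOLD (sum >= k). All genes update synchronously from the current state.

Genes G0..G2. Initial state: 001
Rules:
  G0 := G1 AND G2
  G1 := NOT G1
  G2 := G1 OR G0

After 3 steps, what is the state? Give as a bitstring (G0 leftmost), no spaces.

Step 1: G0=G1&G2=0&1=0 G1=NOT G1=NOT 0=1 G2=G1|G0=0|0=0 -> 010
Step 2: G0=G1&G2=1&0=0 G1=NOT G1=NOT 1=0 G2=G1|G0=1|0=1 -> 001
Step 3: G0=G1&G2=0&1=0 G1=NOT G1=NOT 0=1 G2=G1|G0=0|0=0 -> 010

010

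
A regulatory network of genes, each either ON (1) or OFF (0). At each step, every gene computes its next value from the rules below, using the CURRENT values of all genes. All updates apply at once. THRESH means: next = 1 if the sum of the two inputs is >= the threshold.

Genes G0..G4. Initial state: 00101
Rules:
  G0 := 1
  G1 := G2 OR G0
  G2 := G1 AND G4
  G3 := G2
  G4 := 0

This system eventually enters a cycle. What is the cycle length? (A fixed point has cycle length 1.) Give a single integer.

Step 0: 00101
Step 1: G0=1(const) G1=G2|G0=1|0=1 G2=G1&G4=0&1=0 G3=G2=1 G4=0(const) -> 11010
Step 2: G0=1(const) G1=G2|G0=0|1=1 G2=G1&G4=1&0=0 G3=G2=0 G4=0(const) -> 11000
Step 3: G0=1(const) G1=G2|G0=0|1=1 G2=G1&G4=1&0=0 G3=G2=0 G4=0(const) -> 11000
State from step 3 equals state from step 2 -> cycle length 1

Answer: 1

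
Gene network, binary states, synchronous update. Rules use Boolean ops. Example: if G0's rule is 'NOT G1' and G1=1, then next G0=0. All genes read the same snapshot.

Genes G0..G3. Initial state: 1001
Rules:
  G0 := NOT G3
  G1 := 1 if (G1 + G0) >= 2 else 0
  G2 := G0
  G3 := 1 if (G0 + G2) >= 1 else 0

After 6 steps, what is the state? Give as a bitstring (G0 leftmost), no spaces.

Step 1: G0=NOT G3=NOT 1=0 G1=(0+1>=2)=0 G2=G0=1 G3=(1+0>=1)=1 -> 0011
Step 2: G0=NOT G3=NOT 1=0 G1=(0+0>=2)=0 G2=G0=0 G3=(0+1>=1)=1 -> 0001
Step 3: G0=NOT G3=NOT 1=0 G1=(0+0>=2)=0 G2=G0=0 G3=(0+0>=1)=0 -> 0000
Step 4: G0=NOT G3=NOT 0=1 G1=(0+0>=2)=0 G2=G0=0 G3=(0+0>=1)=0 -> 1000
Step 5: G0=NOT G3=NOT 0=1 G1=(0+1>=2)=0 G2=G0=1 G3=(1+0>=1)=1 -> 1011
Step 6: G0=NOT G3=NOT 1=0 G1=(0+1>=2)=0 G2=G0=1 G3=(1+1>=1)=1 -> 0011

0011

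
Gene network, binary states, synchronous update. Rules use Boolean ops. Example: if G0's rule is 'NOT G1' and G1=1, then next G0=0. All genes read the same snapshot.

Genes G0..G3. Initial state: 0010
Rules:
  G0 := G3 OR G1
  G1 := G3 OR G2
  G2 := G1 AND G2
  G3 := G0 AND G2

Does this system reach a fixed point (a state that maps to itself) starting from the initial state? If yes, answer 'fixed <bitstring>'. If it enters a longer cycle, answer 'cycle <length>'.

Step 0: 0010
Step 1: G0=G3|G1=0|0=0 G1=G3|G2=0|1=1 G2=G1&G2=0&1=0 G3=G0&G2=0&1=0 -> 0100
Step 2: G0=G3|G1=0|1=1 G1=G3|G2=0|0=0 G2=G1&G2=1&0=0 G3=G0&G2=0&0=0 -> 1000
Step 3: G0=G3|G1=0|0=0 G1=G3|G2=0|0=0 G2=G1&G2=0&0=0 G3=G0&G2=1&0=0 -> 0000
Step 4: G0=G3|G1=0|0=0 G1=G3|G2=0|0=0 G2=G1&G2=0&0=0 G3=G0&G2=0&0=0 -> 0000
Fixed point reached at step 3: 0000

Answer: fixed 0000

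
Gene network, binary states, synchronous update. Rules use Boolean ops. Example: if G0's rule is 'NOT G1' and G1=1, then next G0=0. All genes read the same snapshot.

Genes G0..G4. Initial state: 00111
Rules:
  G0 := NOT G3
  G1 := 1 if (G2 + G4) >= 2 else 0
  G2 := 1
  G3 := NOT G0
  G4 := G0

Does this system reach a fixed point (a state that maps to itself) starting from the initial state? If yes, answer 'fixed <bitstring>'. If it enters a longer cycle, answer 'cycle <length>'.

Answer: fixed 00110

Derivation:
Step 0: 00111
Step 1: G0=NOT G3=NOT 1=0 G1=(1+1>=2)=1 G2=1(const) G3=NOT G0=NOT 0=1 G4=G0=0 -> 01110
Step 2: G0=NOT G3=NOT 1=0 G1=(1+0>=2)=0 G2=1(const) G3=NOT G0=NOT 0=1 G4=G0=0 -> 00110
Step 3: G0=NOT G3=NOT 1=0 G1=(1+0>=2)=0 G2=1(const) G3=NOT G0=NOT 0=1 G4=G0=0 -> 00110
Fixed point reached at step 2: 00110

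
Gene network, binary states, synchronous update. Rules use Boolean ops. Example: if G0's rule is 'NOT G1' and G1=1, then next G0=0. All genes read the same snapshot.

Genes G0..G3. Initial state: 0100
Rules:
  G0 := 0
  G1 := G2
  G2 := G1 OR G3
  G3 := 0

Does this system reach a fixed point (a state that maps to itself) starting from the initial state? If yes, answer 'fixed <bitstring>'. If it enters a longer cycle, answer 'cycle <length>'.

Answer: cycle 2

Derivation:
Step 0: 0100
Step 1: G0=0(const) G1=G2=0 G2=G1|G3=1|0=1 G3=0(const) -> 0010
Step 2: G0=0(const) G1=G2=1 G2=G1|G3=0|0=0 G3=0(const) -> 0100
Cycle of length 2 starting at step 0 -> no fixed point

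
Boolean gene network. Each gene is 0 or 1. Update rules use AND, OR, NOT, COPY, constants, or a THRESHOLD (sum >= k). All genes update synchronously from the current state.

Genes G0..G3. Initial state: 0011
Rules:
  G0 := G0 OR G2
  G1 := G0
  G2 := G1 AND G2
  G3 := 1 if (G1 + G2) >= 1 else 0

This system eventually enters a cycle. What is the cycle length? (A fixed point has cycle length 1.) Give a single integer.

Answer: 1

Derivation:
Step 0: 0011
Step 1: G0=G0|G2=0|1=1 G1=G0=0 G2=G1&G2=0&1=0 G3=(0+1>=1)=1 -> 1001
Step 2: G0=G0|G2=1|0=1 G1=G0=1 G2=G1&G2=0&0=0 G3=(0+0>=1)=0 -> 1100
Step 3: G0=G0|G2=1|0=1 G1=G0=1 G2=G1&G2=1&0=0 G3=(1+0>=1)=1 -> 1101
Step 4: G0=G0|G2=1|0=1 G1=G0=1 G2=G1&G2=1&0=0 G3=(1+0>=1)=1 -> 1101
State from step 4 equals state from step 3 -> cycle length 1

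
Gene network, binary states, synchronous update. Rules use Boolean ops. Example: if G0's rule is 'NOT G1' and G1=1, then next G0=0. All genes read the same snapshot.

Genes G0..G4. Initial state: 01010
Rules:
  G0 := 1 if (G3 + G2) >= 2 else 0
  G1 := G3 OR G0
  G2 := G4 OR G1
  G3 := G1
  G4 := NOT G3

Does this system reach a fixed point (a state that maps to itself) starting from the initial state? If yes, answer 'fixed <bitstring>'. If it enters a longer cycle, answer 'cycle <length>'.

Answer: fixed 11110

Derivation:
Step 0: 01010
Step 1: G0=(1+0>=2)=0 G1=G3|G0=1|0=1 G2=G4|G1=0|1=1 G3=G1=1 G4=NOT G3=NOT 1=0 -> 01110
Step 2: G0=(1+1>=2)=1 G1=G3|G0=1|0=1 G2=G4|G1=0|1=1 G3=G1=1 G4=NOT G3=NOT 1=0 -> 11110
Step 3: G0=(1+1>=2)=1 G1=G3|G0=1|1=1 G2=G4|G1=0|1=1 G3=G1=1 G4=NOT G3=NOT 1=0 -> 11110
Fixed point reached at step 2: 11110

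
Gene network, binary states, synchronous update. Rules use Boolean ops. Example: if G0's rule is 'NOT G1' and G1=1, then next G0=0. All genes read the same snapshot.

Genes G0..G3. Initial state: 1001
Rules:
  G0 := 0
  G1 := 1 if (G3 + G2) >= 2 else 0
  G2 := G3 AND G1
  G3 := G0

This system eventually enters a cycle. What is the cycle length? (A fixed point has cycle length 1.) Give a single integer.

Step 0: 1001
Step 1: G0=0(const) G1=(1+0>=2)=0 G2=G3&G1=1&0=0 G3=G0=1 -> 0001
Step 2: G0=0(const) G1=(1+0>=2)=0 G2=G3&G1=1&0=0 G3=G0=0 -> 0000
Step 3: G0=0(const) G1=(0+0>=2)=0 G2=G3&G1=0&0=0 G3=G0=0 -> 0000
State from step 3 equals state from step 2 -> cycle length 1

Answer: 1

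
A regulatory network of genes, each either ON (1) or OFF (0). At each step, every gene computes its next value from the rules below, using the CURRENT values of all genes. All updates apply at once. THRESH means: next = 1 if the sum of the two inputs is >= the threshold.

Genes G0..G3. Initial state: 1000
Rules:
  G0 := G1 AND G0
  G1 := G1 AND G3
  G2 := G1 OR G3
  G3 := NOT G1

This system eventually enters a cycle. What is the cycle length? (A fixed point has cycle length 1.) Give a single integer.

Step 0: 1000
Step 1: G0=G1&G0=0&1=0 G1=G1&G3=0&0=0 G2=G1|G3=0|0=0 G3=NOT G1=NOT 0=1 -> 0001
Step 2: G0=G1&G0=0&0=0 G1=G1&G3=0&1=0 G2=G1|G3=0|1=1 G3=NOT G1=NOT 0=1 -> 0011
Step 3: G0=G1&G0=0&0=0 G1=G1&G3=0&1=0 G2=G1|G3=0|1=1 G3=NOT G1=NOT 0=1 -> 0011
State from step 3 equals state from step 2 -> cycle length 1

Answer: 1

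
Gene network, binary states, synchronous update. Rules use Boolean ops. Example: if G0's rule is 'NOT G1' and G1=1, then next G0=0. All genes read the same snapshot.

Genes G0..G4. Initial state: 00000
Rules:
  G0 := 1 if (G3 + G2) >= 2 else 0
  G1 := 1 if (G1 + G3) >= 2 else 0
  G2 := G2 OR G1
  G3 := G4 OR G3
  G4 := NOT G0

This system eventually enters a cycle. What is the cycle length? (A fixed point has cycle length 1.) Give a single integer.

Step 0: 00000
Step 1: G0=(0+0>=2)=0 G1=(0+0>=2)=0 G2=G2|G1=0|0=0 G3=G4|G3=0|0=0 G4=NOT G0=NOT 0=1 -> 00001
Step 2: G0=(0+0>=2)=0 G1=(0+0>=2)=0 G2=G2|G1=0|0=0 G3=G4|G3=1|0=1 G4=NOT G0=NOT 0=1 -> 00011
Step 3: G0=(1+0>=2)=0 G1=(0+1>=2)=0 G2=G2|G1=0|0=0 G3=G4|G3=1|1=1 G4=NOT G0=NOT 0=1 -> 00011
State from step 3 equals state from step 2 -> cycle length 1

Answer: 1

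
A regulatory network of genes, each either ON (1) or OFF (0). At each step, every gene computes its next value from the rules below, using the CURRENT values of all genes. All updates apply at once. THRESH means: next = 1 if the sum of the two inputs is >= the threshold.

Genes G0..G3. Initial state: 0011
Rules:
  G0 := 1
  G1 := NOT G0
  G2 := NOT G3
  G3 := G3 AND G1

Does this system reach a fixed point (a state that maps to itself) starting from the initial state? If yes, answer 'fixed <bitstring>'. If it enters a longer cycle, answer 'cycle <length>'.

Step 0: 0011
Step 1: G0=1(const) G1=NOT G0=NOT 0=1 G2=NOT G3=NOT 1=0 G3=G3&G1=1&0=0 -> 1100
Step 2: G0=1(const) G1=NOT G0=NOT 1=0 G2=NOT G3=NOT 0=1 G3=G3&G1=0&1=0 -> 1010
Step 3: G0=1(const) G1=NOT G0=NOT 1=0 G2=NOT G3=NOT 0=1 G3=G3&G1=0&0=0 -> 1010
Fixed point reached at step 2: 1010

Answer: fixed 1010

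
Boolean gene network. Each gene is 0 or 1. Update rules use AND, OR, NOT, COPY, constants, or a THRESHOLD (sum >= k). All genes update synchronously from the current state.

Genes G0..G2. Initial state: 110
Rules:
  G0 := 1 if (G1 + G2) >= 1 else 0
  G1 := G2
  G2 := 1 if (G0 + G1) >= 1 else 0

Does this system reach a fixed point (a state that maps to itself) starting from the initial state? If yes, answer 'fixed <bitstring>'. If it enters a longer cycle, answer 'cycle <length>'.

Step 0: 110
Step 1: G0=(1+0>=1)=1 G1=G2=0 G2=(1+1>=1)=1 -> 101
Step 2: G0=(0+1>=1)=1 G1=G2=1 G2=(1+0>=1)=1 -> 111
Step 3: G0=(1+1>=1)=1 G1=G2=1 G2=(1+1>=1)=1 -> 111
Fixed point reached at step 2: 111

Answer: fixed 111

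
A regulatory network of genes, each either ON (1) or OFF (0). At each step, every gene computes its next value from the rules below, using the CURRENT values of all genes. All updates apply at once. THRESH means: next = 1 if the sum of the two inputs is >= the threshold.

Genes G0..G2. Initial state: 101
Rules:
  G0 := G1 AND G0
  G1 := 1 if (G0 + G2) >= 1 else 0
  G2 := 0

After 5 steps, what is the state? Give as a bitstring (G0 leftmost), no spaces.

Step 1: G0=G1&G0=0&1=0 G1=(1+1>=1)=1 G2=0(const) -> 010
Step 2: G0=G1&G0=1&0=0 G1=(0+0>=1)=0 G2=0(const) -> 000
Step 3: G0=G1&G0=0&0=0 G1=(0+0>=1)=0 G2=0(const) -> 000
Step 4: G0=G1&G0=0&0=0 G1=(0+0>=1)=0 G2=0(const) -> 000
Step 5: G0=G1&G0=0&0=0 G1=(0+0>=1)=0 G2=0(const) -> 000

000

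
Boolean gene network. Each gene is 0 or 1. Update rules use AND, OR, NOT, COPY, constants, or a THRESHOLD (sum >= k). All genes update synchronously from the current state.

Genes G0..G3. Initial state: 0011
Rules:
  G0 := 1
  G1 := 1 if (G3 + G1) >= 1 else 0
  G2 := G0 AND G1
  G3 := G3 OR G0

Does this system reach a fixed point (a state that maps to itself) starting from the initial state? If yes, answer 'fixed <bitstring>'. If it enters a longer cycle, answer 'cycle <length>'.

Step 0: 0011
Step 1: G0=1(const) G1=(1+0>=1)=1 G2=G0&G1=0&0=0 G3=G3|G0=1|0=1 -> 1101
Step 2: G0=1(const) G1=(1+1>=1)=1 G2=G0&G1=1&1=1 G3=G3|G0=1|1=1 -> 1111
Step 3: G0=1(const) G1=(1+1>=1)=1 G2=G0&G1=1&1=1 G3=G3|G0=1|1=1 -> 1111
Fixed point reached at step 2: 1111

Answer: fixed 1111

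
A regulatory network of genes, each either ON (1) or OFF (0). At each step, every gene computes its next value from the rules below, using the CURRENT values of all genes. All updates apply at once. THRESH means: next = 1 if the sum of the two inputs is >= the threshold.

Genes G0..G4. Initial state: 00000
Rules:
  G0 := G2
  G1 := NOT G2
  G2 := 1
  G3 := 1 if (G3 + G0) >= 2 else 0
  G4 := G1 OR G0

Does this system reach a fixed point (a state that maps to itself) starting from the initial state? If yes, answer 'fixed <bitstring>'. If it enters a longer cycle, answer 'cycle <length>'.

Answer: fixed 10101

Derivation:
Step 0: 00000
Step 1: G0=G2=0 G1=NOT G2=NOT 0=1 G2=1(const) G3=(0+0>=2)=0 G4=G1|G0=0|0=0 -> 01100
Step 2: G0=G2=1 G1=NOT G2=NOT 1=0 G2=1(const) G3=(0+0>=2)=0 G4=G1|G0=1|0=1 -> 10101
Step 3: G0=G2=1 G1=NOT G2=NOT 1=0 G2=1(const) G3=(0+1>=2)=0 G4=G1|G0=0|1=1 -> 10101
Fixed point reached at step 2: 10101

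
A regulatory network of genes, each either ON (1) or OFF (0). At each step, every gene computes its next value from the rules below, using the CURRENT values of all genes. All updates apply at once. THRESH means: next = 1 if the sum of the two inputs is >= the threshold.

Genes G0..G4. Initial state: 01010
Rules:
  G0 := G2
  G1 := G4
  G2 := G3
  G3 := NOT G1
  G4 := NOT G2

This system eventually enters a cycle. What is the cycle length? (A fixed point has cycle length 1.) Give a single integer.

Answer: 2

Derivation:
Step 0: 01010
Step 1: G0=G2=0 G1=G4=0 G2=G3=1 G3=NOT G1=NOT 1=0 G4=NOT G2=NOT 0=1 -> 00101
Step 2: G0=G2=1 G1=G4=1 G2=G3=0 G3=NOT G1=NOT 0=1 G4=NOT G2=NOT 1=0 -> 11010
Step 3: G0=G2=0 G1=G4=0 G2=G3=1 G3=NOT G1=NOT 1=0 G4=NOT G2=NOT 0=1 -> 00101
State from step 3 equals state from step 1 -> cycle length 2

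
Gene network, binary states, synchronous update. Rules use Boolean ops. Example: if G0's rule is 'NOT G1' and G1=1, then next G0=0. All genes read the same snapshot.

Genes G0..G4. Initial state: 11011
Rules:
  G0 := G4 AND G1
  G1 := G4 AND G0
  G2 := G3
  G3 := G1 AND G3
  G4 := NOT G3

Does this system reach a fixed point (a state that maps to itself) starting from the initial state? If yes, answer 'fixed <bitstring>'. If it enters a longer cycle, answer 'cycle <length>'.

Step 0: 11011
Step 1: G0=G4&G1=1&1=1 G1=G4&G0=1&1=1 G2=G3=1 G3=G1&G3=1&1=1 G4=NOT G3=NOT 1=0 -> 11110
Step 2: G0=G4&G1=0&1=0 G1=G4&G0=0&1=0 G2=G3=1 G3=G1&G3=1&1=1 G4=NOT G3=NOT 1=0 -> 00110
Step 3: G0=G4&G1=0&0=0 G1=G4&G0=0&0=0 G2=G3=1 G3=G1&G3=0&1=0 G4=NOT G3=NOT 1=0 -> 00100
Step 4: G0=G4&G1=0&0=0 G1=G4&G0=0&0=0 G2=G3=0 G3=G1&G3=0&0=0 G4=NOT G3=NOT 0=1 -> 00001
Step 5: G0=G4&G1=1&0=0 G1=G4&G0=1&0=0 G2=G3=0 G3=G1&G3=0&0=0 G4=NOT G3=NOT 0=1 -> 00001
Fixed point reached at step 4: 00001

Answer: fixed 00001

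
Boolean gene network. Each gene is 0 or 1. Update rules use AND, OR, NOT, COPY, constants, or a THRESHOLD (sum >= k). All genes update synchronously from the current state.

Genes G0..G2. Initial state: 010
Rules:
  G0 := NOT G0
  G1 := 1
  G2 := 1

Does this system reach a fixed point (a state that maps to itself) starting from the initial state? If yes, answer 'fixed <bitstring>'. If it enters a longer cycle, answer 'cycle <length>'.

Step 0: 010
Step 1: G0=NOT G0=NOT 0=1 G1=1(const) G2=1(const) -> 111
Step 2: G0=NOT G0=NOT 1=0 G1=1(const) G2=1(const) -> 011
Step 3: G0=NOT G0=NOT 0=1 G1=1(const) G2=1(const) -> 111
Cycle of length 2 starting at step 1 -> no fixed point

Answer: cycle 2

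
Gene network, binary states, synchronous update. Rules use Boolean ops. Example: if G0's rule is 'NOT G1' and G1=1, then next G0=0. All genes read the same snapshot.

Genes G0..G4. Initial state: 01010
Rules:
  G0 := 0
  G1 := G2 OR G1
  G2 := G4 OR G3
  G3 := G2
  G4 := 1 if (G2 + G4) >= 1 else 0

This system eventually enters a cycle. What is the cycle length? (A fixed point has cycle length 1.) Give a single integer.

Answer: 1

Derivation:
Step 0: 01010
Step 1: G0=0(const) G1=G2|G1=0|1=1 G2=G4|G3=0|1=1 G3=G2=0 G4=(0+0>=1)=0 -> 01100
Step 2: G0=0(const) G1=G2|G1=1|1=1 G2=G4|G3=0|0=0 G3=G2=1 G4=(1+0>=1)=1 -> 01011
Step 3: G0=0(const) G1=G2|G1=0|1=1 G2=G4|G3=1|1=1 G3=G2=0 G4=(0+1>=1)=1 -> 01101
Step 4: G0=0(const) G1=G2|G1=1|1=1 G2=G4|G3=1|0=1 G3=G2=1 G4=(1+1>=1)=1 -> 01111
Step 5: G0=0(const) G1=G2|G1=1|1=1 G2=G4|G3=1|1=1 G3=G2=1 G4=(1+1>=1)=1 -> 01111
State from step 5 equals state from step 4 -> cycle length 1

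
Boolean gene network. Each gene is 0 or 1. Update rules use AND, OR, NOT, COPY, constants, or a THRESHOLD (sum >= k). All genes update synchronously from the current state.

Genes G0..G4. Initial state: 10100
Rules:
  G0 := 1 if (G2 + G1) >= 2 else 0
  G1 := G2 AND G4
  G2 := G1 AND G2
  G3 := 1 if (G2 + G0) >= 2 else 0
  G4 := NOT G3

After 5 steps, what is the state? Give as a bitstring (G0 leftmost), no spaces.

Step 1: G0=(1+0>=2)=0 G1=G2&G4=1&0=0 G2=G1&G2=0&1=0 G3=(1+1>=2)=1 G4=NOT G3=NOT 0=1 -> 00011
Step 2: G0=(0+0>=2)=0 G1=G2&G4=0&1=0 G2=G1&G2=0&0=0 G3=(0+0>=2)=0 G4=NOT G3=NOT 1=0 -> 00000
Step 3: G0=(0+0>=2)=0 G1=G2&G4=0&0=0 G2=G1&G2=0&0=0 G3=(0+0>=2)=0 G4=NOT G3=NOT 0=1 -> 00001
Step 4: G0=(0+0>=2)=0 G1=G2&G4=0&1=0 G2=G1&G2=0&0=0 G3=(0+0>=2)=0 G4=NOT G3=NOT 0=1 -> 00001
Step 5: G0=(0+0>=2)=0 G1=G2&G4=0&1=0 G2=G1&G2=0&0=0 G3=(0+0>=2)=0 G4=NOT G3=NOT 0=1 -> 00001

00001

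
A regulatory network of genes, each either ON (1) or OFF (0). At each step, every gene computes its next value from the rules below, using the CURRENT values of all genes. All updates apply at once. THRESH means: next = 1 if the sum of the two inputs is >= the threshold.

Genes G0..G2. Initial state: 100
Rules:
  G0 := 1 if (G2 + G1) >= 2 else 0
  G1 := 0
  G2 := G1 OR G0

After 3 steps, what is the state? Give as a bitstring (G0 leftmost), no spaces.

Step 1: G0=(0+0>=2)=0 G1=0(const) G2=G1|G0=0|1=1 -> 001
Step 2: G0=(1+0>=2)=0 G1=0(const) G2=G1|G0=0|0=0 -> 000
Step 3: G0=(0+0>=2)=0 G1=0(const) G2=G1|G0=0|0=0 -> 000

000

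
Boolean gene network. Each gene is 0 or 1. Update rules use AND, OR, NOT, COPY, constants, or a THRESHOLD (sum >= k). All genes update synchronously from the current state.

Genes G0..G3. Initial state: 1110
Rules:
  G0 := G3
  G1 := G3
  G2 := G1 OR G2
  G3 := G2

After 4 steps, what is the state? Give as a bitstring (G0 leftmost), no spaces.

Step 1: G0=G3=0 G1=G3=0 G2=G1|G2=1|1=1 G3=G2=1 -> 0011
Step 2: G0=G3=1 G1=G3=1 G2=G1|G2=0|1=1 G3=G2=1 -> 1111
Step 3: G0=G3=1 G1=G3=1 G2=G1|G2=1|1=1 G3=G2=1 -> 1111
Step 4: G0=G3=1 G1=G3=1 G2=G1|G2=1|1=1 G3=G2=1 -> 1111

1111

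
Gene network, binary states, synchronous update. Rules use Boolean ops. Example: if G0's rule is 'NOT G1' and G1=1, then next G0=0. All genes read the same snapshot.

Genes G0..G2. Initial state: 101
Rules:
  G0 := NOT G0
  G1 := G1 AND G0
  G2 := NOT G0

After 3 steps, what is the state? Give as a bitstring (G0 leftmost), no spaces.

Step 1: G0=NOT G0=NOT 1=0 G1=G1&G0=0&1=0 G2=NOT G0=NOT 1=0 -> 000
Step 2: G0=NOT G0=NOT 0=1 G1=G1&G0=0&0=0 G2=NOT G0=NOT 0=1 -> 101
Step 3: G0=NOT G0=NOT 1=0 G1=G1&G0=0&1=0 G2=NOT G0=NOT 1=0 -> 000

000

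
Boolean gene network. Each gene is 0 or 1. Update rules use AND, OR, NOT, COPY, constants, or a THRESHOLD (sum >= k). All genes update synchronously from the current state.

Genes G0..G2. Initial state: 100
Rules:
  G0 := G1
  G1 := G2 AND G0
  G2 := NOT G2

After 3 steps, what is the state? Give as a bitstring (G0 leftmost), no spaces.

Step 1: G0=G1=0 G1=G2&G0=0&1=0 G2=NOT G2=NOT 0=1 -> 001
Step 2: G0=G1=0 G1=G2&G0=1&0=0 G2=NOT G2=NOT 1=0 -> 000
Step 3: G0=G1=0 G1=G2&G0=0&0=0 G2=NOT G2=NOT 0=1 -> 001

001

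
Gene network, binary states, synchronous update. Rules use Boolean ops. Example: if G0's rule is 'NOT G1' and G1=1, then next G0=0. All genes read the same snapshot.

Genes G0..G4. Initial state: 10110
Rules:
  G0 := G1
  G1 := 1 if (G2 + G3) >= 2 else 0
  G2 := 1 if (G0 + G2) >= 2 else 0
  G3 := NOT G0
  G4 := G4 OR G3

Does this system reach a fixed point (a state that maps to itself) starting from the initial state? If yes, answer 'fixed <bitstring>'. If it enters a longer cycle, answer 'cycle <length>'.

Step 0: 10110
Step 1: G0=G1=0 G1=(1+1>=2)=1 G2=(1+1>=2)=1 G3=NOT G0=NOT 1=0 G4=G4|G3=0|1=1 -> 01101
Step 2: G0=G1=1 G1=(1+0>=2)=0 G2=(0+1>=2)=0 G3=NOT G0=NOT 0=1 G4=G4|G3=1|0=1 -> 10011
Step 3: G0=G1=0 G1=(0+1>=2)=0 G2=(1+0>=2)=0 G3=NOT G0=NOT 1=0 G4=G4|G3=1|1=1 -> 00001
Step 4: G0=G1=0 G1=(0+0>=2)=0 G2=(0+0>=2)=0 G3=NOT G0=NOT 0=1 G4=G4|G3=1|0=1 -> 00011
Step 5: G0=G1=0 G1=(0+1>=2)=0 G2=(0+0>=2)=0 G3=NOT G0=NOT 0=1 G4=G4|G3=1|1=1 -> 00011
Fixed point reached at step 4: 00011

Answer: fixed 00011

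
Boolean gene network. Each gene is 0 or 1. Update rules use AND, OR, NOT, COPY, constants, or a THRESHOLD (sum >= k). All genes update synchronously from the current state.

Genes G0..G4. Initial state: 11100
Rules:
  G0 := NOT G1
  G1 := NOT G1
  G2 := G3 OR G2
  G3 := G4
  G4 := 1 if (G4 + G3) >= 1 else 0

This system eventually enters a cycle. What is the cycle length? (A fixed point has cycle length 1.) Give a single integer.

Answer: 2

Derivation:
Step 0: 11100
Step 1: G0=NOT G1=NOT 1=0 G1=NOT G1=NOT 1=0 G2=G3|G2=0|1=1 G3=G4=0 G4=(0+0>=1)=0 -> 00100
Step 2: G0=NOT G1=NOT 0=1 G1=NOT G1=NOT 0=1 G2=G3|G2=0|1=1 G3=G4=0 G4=(0+0>=1)=0 -> 11100
State from step 2 equals state from step 0 -> cycle length 2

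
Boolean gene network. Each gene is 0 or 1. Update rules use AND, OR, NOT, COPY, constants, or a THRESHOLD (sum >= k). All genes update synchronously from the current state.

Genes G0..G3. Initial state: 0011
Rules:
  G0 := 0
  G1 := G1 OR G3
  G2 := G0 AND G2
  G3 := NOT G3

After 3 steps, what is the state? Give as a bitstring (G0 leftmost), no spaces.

Step 1: G0=0(const) G1=G1|G3=0|1=1 G2=G0&G2=0&1=0 G3=NOT G3=NOT 1=0 -> 0100
Step 2: G0=0(const) G1=G1|G3=1|0=1 G2=G0&G2=0&0=0 G3=NOT G3=NOT 0=1 -> 0101
Step 3: G0=0(const) G1=G1|G3=1|1=1 G2=G0&G2=0&0=0 G3=NOT G3=NOT 1=0 -> 0100

0100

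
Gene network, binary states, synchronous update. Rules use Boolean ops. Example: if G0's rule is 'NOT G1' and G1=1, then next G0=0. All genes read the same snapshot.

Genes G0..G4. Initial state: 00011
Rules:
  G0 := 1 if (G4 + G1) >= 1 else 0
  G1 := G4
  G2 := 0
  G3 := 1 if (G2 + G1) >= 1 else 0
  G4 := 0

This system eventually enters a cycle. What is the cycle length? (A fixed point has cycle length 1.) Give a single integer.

Step 0: 00011
Step 1: G0=(1+0>=1)=1 G1=G4=1 G2=0(const) G3=(0+0>=1)=0 G4=0(const) -> 11000
Step 2: G0=(0+1>=1)=1 G1=G4=0 G2=0(const) G3=(0+1>=1)=1 G4=0(const) -> 10010
Step 3: G0=(0+0>=1)=0 G1=G4=0 G2=0(const) G3=(0+0>=1)=0 G4=0(const) -> 00000
Step 4: G0=(0+0>=1)=0 G1=G4=0 G2=0(const) G3=(0+0>=1)=0 G4=0(const) -> 00000
State from step 4 equals state from step 3 -> cycle length 1

Answer: 1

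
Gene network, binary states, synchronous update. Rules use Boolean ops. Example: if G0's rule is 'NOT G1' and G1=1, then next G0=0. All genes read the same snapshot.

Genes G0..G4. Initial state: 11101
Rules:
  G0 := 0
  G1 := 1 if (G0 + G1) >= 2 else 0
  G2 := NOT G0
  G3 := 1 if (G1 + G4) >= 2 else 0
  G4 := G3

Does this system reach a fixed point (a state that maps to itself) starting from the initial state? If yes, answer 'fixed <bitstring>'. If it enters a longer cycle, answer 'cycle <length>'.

Answer: fixed 00100

Derivation:
Step 0: 11101
Step 1: G0=0(const) G1=(1+1>=2)=1 G2=NOT G0=NOT 1=0 G3=(1+1>=2)=1 G4=G3=0 -> 01010
Step 2: G0=0(const) G1=(0+1>=2)=0 G2=NOT G0=NOT 0=1 G3=(1+0>=2)=0 G4=G3=1 -> 00101
Step 3: G0=0(const) G1=(0+0>=2)=0 G2=NOT G0=NOT 0=1 G3=(0+1>=2)=0 G4=G3=0 -> 00100
Step 4: G0=0(const) G1=(0+0>=2)=0 G2=NOT G0=NOT 0=1 G3=(0+0>=2)=0 G4=G3=0 -> 00100
Fixed point reached at step 3: 00100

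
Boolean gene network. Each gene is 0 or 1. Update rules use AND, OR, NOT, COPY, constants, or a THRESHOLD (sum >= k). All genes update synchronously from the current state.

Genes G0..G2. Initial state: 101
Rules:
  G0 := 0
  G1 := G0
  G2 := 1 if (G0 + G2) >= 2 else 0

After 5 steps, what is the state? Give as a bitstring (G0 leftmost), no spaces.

Step 1: G0=0(const) G1=G0=1 G2=(1+1>=2)=1 -> 011
Step 2: G0=0(const) G1=G0=0 G2=(0+1>=2)=0 -> 000
Step 3: G0=0(const) G1=G0=0 G2=(0+0>=2)=0 -> 000
Step 4: G0=0(const) G1=G0=0 G2=(0+0>=2)=0 -> 000
Step 5: G0=0(const) G1=G0=0 G2=(0+0>=2)=0 -> 000

000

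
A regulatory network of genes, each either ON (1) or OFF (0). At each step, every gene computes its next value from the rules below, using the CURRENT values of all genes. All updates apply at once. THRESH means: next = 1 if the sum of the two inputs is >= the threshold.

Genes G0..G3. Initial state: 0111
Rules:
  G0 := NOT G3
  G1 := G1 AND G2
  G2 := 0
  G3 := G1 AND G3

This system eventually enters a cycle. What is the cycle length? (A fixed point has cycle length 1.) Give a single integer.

Answer: 1

Derivation:
Step 0: 0111
Step 1: G0=NOT G3=NOT 1=0 G1=G1&G2=1&1=1 G2=0(const) G3=G1&G3=1&1=1 -> 0101
Step 2: G0=NOT G3=NOT 1=0 G1=G1&G2=1&0=0 G2=0(const) G3=G1&G3=1&1=1 -> 0001
Step 3: G0=NOT G3=NOT 1=0 G1=G1&G2=0&0=0 G2=0(const) G3=G1&G3=0&1=0 -> 0000
Step 4: G0=NOT G3=NOT 0=1 G1=G1&G2=0&0=0 G2=0(const) G3=G1&G3=0&0=0 -> 1000
Step 5: G0=NOT G3=NOT 0=1 G1=G1&G2=0&0=0 G2=0(const) G3=G1&G3=0&0=0 -> 1000
State from step 5 equals state from step 4 -> cycle length 1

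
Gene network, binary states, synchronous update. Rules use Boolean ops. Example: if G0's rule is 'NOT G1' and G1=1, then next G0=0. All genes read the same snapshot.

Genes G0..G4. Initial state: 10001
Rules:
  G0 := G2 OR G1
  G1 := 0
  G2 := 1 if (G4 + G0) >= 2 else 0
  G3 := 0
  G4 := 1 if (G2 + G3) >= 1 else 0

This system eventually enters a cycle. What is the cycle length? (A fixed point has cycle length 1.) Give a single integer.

Step 0: 10001
Step 1: G0=G2|G1=0|0=0 G1=0(const) G2=(1+1>=2)=1 G3=0(const) G4=(0+0>=1)=0 -> 00100
Step 2: G0=G2|G1=1|0=1 G1=0(const) G2=(0+0>=2)=0 G3=0(const) G4=(1+0>=1)=1 -> 10001
State from step 2 equals state from step 0 -> cycle length 2

Answer: 2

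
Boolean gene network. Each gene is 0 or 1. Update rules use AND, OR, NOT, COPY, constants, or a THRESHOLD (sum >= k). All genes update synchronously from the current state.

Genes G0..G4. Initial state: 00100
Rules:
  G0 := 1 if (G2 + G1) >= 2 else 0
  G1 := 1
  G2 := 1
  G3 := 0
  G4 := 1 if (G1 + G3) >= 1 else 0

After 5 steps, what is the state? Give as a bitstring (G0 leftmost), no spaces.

Step 1: G0=(1+0>=2)=0 G1=1(const) G2=1(const) G3=0(const) G4=(0+0>=1)=0 -> 01100
Step 2: G0=(1+1>=2)=1 G1=1(const) G2=1(const) G3=0(const) G4=(1+0>=1)=1 -> 11101
Step 3: G0=(1+1>=2)=1 G1=1(const) G2=1(const) G3=0(const) G4=(1+0>=1)=1 -> 11101
Step 4: G0=(1+1>=2)=1 G1=1(const) G2=1(const) G3=0(const) G4=(1+0>=1)=1 -> 11101
Step 5: G0=(1+1>=2)=1 G1=1(const) G2=1(const) G3=0(const) G4=(1+0>=1)=1 -> 11101

11101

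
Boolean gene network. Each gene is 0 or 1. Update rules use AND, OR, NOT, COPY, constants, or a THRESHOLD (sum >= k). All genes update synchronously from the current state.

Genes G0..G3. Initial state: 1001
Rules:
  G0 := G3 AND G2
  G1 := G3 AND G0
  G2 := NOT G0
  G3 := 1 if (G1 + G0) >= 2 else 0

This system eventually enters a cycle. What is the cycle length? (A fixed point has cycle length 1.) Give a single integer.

Answer: 1

Derivation:
Step 0: 1001
Step 1: G0=G3&G2=1&0=0 G1=G3&G0=1&1=1 G2=NOT G0=NOT 1=0 G3=(0+1>=2)=0 -> 0100
Step 2: G0=G3&G2=0&0=0 G1=G3&G0=0&0=0 G2=NOT G0=NOT 0=1 G3=(1+0>=2)=0 -> 0010
Step 3: G0=G3&G2=0&1=0 G1=G3&G0=0&0=0 G2=NOT G0=NOT 0=1 G3=(0+0>=2)=0 -> 0010
State from step 3 equals state from step 2 -> cycle length 1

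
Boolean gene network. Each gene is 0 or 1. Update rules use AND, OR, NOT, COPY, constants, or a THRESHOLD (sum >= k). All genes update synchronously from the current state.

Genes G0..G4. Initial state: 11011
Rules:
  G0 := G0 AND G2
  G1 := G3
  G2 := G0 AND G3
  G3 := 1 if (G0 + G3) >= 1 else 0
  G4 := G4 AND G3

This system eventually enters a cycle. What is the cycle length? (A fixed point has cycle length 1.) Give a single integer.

Step 0: 11011
Step 1: G0=G0&G2=1&0=0 G1=G3=1 G2=G0&G3=1&1=1 G3=(1+1>=1)=1 G4=G4&G3=1&1=1 -> 01111
Step 2: G0=G0&G2=0&1=0 G1=G3=1 G2=G0&G3=0&1=0 G3=(0+1>=1)=1 G4=G4&G3=1&1=1 -> 01011
Step 3: G0=G0&G2=0&0=0 G1=G3=1 G2=G0&G3=0&1=0 G3=(0+1>=1)=1 G4=G4&G3=1&1=1 -> 01011
State from step 3 equals state from step 2 -> cycle length 1

Answer: 1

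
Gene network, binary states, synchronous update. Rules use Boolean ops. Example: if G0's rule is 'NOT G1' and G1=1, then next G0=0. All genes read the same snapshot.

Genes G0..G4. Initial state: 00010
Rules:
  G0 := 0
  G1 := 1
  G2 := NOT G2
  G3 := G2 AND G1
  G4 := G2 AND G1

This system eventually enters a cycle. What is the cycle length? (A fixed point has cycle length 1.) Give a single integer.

Step 0: 00010
Step 1: G0=0(const) G1=1(const) G2=NOT G2=NOT 0=1 G3=G2&G1=0&0=0 G4=G2&G1=0&0=0 -> 01100
Step 2: G0=0(const) G1=1(const) G2=NOT G2=NOT 1=0 G3=G2&G1=1&1=1 G4=G2&G1=1&1=1 -> 01011
Step 3: G0=0(const) G1=1(const) G2=NOT G2=NOT 0=1 G3=G2&G1=0&1=0 G4=G2&G1=0&1=0 -> 01100
State from step 3 equals state from step 1 -> cycle length 2

Answer: 2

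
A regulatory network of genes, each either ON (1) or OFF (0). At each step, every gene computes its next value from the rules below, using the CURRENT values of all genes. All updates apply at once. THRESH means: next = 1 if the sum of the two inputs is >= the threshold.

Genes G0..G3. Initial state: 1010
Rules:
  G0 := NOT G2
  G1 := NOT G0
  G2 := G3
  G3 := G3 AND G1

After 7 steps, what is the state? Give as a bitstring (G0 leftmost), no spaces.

Step 1: G0=NOT G2=NOT 1=0 G1=NOT G0=NOT 1=0 G2=G3=0 G3=G3&G1=0&0=0 -> 0000
Step 2: G0=NOT G2=NOT 0=1 G1=NOT G0=NOT 0=1 G2=G3=0 G3=G3&G1=0&0=0 -> 1100
Step 3: G0=NOT G2=NOT 0=1 G1=NOT G0=NOT 1=0 G2=G3=0 G3=G3&G1=0&1=0 -> 1000
Step 4: G0=NOT G2=NOT 0=1 G1=NOT G0=NOT 1=0 G2=G3=0 G3=G3&G1=0&0=0 -> 1000
Step 5: G0=NOT G2=NOT 0=1 G1=NOT G0=NOT 1=0 G2=G3=0 G3=G3&G1=0&0=0 -> 1000
Step 6: G0=NOT G2=NOT 0=1 G1=NOT G0=NOT 1=0 G2=G3=0 G3=G3&G1=0&0=0 -> 1000
Step 7: G0=NOT G2=NOT 0=1 G1=NOT G0=NOT 1=0 G2=G3=0 G3=G3&G1=0&0=0 -> 1000

1000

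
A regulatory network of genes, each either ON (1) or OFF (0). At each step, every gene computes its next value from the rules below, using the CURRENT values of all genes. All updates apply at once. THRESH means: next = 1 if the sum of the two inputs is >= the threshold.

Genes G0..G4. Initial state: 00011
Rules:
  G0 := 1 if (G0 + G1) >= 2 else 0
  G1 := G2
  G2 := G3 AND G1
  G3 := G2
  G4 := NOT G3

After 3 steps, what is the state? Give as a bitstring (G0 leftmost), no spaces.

Step 1: G0=(0+0>=2)=0 G1=G2=0 G2=G3&G1=1&0=0 G3=G2=0 G4=NOT G3=NOT 1=0 -> 00000
Step 2: G0=(0+0>=2)=0 G1=G2=0 G2=G3&G1=0&0=0 G3=G2=0 G4=NOT G3=NOT 0=1 -> 00001
Step 3: G0=(0+0>=2)=0 G1=G2=0 G2=G3&G1=0&0=0 G3=G2=0 G4=NOT G3=NOT 0=1 -> 00001

00001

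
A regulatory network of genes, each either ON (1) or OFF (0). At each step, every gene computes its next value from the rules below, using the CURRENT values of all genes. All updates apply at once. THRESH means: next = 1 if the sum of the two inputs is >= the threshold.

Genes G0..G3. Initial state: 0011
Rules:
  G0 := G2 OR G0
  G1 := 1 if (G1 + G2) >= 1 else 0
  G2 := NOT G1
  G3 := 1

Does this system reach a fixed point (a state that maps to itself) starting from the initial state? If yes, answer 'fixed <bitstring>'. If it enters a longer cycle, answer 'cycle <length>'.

Answer: fixed 1101

Derivation:
Step 0: 0011
Step 1: G0=G2|G0=1|0=1 G1=(0+1>=1)=1 G2=NOT G1=NOT 0=1 G3=1(const) -> 1111
Step 2: G0=G2|G0=1|1=1 G1=(1+1>=1)=1 G2=NOT G1=NOT 1=0 G3=1(const) -> 1101
Step 3: G0=G2|G0=0|1=1 G1=(1+0>=1)=1 G2=NOT G1=NOT 1=0 G3=1(const) -> 1101
Fixed point reached at step 2: 1101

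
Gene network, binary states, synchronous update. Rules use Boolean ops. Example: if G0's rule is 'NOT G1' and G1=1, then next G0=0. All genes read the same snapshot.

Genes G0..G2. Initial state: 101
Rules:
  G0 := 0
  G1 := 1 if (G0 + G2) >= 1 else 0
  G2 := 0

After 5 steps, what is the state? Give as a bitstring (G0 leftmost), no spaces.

Step 1: G0=0(const) G1=(1+1>=1)=1 G2=0(const) -> 010
Step 2: G0=0(const) G1=(0+0>=1)=0 G2=0(const) -> 000
Step 3: G0=0(const) G1=(0+0>=1)=0 G2=0(const) -> 000
Step 4: G0=0(const) G1=(0+0>=1)=0 G2=0(const) -> 000
Step 5: G0=0(const) G1=(0+0>=1)=0 G2=0(const) -> 000

000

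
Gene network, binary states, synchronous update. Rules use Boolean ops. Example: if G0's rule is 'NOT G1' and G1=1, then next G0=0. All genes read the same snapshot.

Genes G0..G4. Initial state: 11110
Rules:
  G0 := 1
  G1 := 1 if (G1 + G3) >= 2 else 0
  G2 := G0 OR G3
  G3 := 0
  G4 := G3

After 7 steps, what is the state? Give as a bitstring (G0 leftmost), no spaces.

Step 1: G0=1(const) G1=(1+1>=2)=1 G2=G0|G3=1|1=1 G3=0(const) G4=G3=1 -> 11101
Step 2: G0=1(const) G1=(1+0>=2)=0 G2=G0|G3=1|0=1 G3=0(const) G4=G3=0 -> 10100
Step 3: G0=1(const) G1=(0+0>=2)=0 G2=G0|G3=1|0=1 G3=0(const) G4=G3=0 -> 10100
Step 4: G0=1(const) G1=(0+0>=2)=0 G2=G0|G3=1|0=1 G3=0(const) G4=G3=0 -> 10100
Step 5: G0=1(const) G1=(0+0>=2)=0 G2=G0|G3=1|0=1 G3=0(const) G4=G3=0 -> 10100
Step 6: G0=1(const) G1=(0+0>=2)=0 G2=G0|G3=1|0=1 G3=0(const) G4=G3=0 -> 10100
Step 7: G0=1(const) G1=(0+0>=2)=0 G2=G0|G3=1|0=1 G3=0(const) G4=G3=0 -> 10100

10100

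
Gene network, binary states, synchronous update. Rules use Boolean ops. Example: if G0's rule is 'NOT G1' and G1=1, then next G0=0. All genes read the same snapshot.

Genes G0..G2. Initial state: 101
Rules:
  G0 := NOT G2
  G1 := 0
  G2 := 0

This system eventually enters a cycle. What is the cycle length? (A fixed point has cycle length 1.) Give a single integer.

Answer: 1

Derivation:
Step 0: 101
Step 1: G0=NOT G2=NOT 1=0 G1=0(const) G2=0(const) -> 000
Step 2: G0=NOT G2=NOT 0=1 G1=0(const) G2=0(const) -> 100
Step 3: G0=NOT G2=NOT 0=1 G1=0(const) G2=0(const) -> 100
State from step 3 equals state from step 2 -> cycle length 1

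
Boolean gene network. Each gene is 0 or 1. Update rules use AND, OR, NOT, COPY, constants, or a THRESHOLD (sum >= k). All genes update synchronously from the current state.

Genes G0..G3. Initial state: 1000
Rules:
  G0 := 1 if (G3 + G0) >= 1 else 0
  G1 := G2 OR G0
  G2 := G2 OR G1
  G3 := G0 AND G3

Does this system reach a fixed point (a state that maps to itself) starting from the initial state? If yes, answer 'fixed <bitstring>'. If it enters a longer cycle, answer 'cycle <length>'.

Step 0: 1000
Step 1: G0=(0+1>=1)=1 G1=G2|G0=0|1=1 G2=G2|G1=0|0=0 G3=G0&G3=1&0=0 -> 1100
Step 2: G0=(0+1>=1)=1 G1=G2|G0=0|1=1 G2=G2|G1=0|1=1 G3=G0&G3=1&0=0 -> 1110
Step 3: G0=(0+1>=1)=1 G1=G2|G0=1|1=1 G2=G2|G1=1|1=1 G3=G0&G3=1&0=0 -> 1110
Fixed point reached at step 2: 1110

Answer: fixed 1110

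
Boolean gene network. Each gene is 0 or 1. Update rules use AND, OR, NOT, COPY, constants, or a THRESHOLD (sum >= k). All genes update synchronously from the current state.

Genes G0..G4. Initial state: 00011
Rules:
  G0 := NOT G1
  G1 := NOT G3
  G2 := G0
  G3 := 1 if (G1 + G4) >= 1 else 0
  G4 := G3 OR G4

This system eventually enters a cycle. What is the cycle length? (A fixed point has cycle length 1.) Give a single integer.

Step 0: 00011
Step 1: G0=NOT G1=NOT 0=1 G1=NOT G3=NOT 1=0 G2=G0=0 G3=(0+1>=1)=1 G4=G3|G4=1|1=1 -> 10011
Step 2: G0=NOT G1=NOT 0=1 G1=NOT G3=NOT 1=0 G2=G0=1 G3=(0+1>=1)=1 G4=G3|G4=1|1=1 -> 10111
Step 3: G0=NOT G1=NOT 0=1 G1=NOT G3=NOT 1=0 G2=G0=1 G3=(0+1>=1)=1 G4=G3|G4=1|1=1 -> 10111
State from step 3 equals state from step 2 -> cycle length 1

Answer: 1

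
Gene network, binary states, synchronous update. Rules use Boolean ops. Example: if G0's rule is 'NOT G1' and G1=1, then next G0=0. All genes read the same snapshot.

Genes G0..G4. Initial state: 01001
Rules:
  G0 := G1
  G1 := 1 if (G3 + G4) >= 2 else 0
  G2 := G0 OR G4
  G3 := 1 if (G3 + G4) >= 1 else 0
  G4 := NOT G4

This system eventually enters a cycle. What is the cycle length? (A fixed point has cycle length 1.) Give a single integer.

Answer: 2

Derivation:
Step 0: 01001
Step 1: G0=G1=1 G1=(0+1>=2)=0 G2=G0|G4=0|1=1 G3=(0+1>=1)=1 G4=NOT G4=NOT 1=0 -> 10110
Step 2: G0=G1=0 G1=(1+0>=2)=0 G2=G0|G4=1|0=1 G3=(1+0>=1)=1 G4=NOT G4=NOT 0=1 -> 00111
Step 3: G0=G1=0 G1=(1+1>=2)=1 G2=G0|G4=0|1=1 G3=(1+1>=1)=1 G4=NOT G4=NOT 1=0 -> 01110
Step 4: G0=G1=1 G1=(1+0>=2)=0 G2=G0|G4=0|0=0 G3=(1+0>=1)=1 G4=NOT G4=NOT 0=1 -> 10011
Step 5: G0=G1=0 G1=(1+1>=2)=1 G2=G0|G4=1|1=1 G3=(1+1>=1)=1 G4=NOT G4=NOT 1=0 -> 01110
State from step 5 equals state from step 3 -> cycle length 2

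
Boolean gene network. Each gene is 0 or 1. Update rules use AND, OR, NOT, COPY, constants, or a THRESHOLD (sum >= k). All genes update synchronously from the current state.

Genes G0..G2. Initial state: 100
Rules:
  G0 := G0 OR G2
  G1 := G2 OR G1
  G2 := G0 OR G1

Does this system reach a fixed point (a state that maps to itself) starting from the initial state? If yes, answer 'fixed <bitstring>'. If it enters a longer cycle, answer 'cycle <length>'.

Step 0: 100
Step 1: G0=G0|G2=1|0=1 G1=G2|G1=0|0=0 G2=G0|G1=1|0=1 -> 101
Step 2: G0=G0|G2=1|1=1 G1=G2|G1=1|0=1 G2=G0|G1=1|0=1 -> 111
Step 3: G0=G0|G2=1|1=1 G1=G2|G1=1|1=1 G2=G0|G1=1|1=1 -> 111
Fixed point reached at step 2: 111

Answer: fixed 111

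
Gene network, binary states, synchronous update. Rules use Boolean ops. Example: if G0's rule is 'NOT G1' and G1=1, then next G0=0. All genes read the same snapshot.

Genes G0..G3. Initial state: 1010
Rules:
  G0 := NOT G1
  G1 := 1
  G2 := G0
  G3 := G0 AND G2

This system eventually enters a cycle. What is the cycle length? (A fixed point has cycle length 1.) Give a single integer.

Step 0: 1010
Step 1: G0=NOT G1=NOT 0=1 G1=1(const) G2=G0=1 G3=G0&G2=1&1=1 -> 1111
Step 2: G0=NOT G1=NOT 1=0 G1=1(const) G2=G0=1 G3=G0&G2=1&1=1 -> 0111
Step 3: G0=NOT G1=NOT 1=0 G1=1(const) G2=G0=0 G3=G0&G2=0&1=0 -> 0100
Step 4: G0=NOT G1=NOT 1=0 G1=1(const) G2=G0=0 G3=G0&G2=0&0=0 -> 0100
State from step 4 equals state from step 3 -> cycle length 1

Answer: 1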